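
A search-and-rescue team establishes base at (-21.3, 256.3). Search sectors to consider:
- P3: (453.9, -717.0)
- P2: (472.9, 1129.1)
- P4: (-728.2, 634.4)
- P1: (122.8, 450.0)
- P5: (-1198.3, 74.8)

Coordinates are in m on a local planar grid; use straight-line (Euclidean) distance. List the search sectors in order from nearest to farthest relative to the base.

P1, P4, P2, P3, P5

Distance from the base at (-21.3, 256.3) to each:
P1 (122.8, 450.0): 241.4 m
P4 (-728.2, 634.4): 801.7 m
P2 (472.9, 1129.1): 1003.0 m
P3 (453.9, -717.0): 1083.1 m
P5 (-1198.3, 74.8): 1190.9 m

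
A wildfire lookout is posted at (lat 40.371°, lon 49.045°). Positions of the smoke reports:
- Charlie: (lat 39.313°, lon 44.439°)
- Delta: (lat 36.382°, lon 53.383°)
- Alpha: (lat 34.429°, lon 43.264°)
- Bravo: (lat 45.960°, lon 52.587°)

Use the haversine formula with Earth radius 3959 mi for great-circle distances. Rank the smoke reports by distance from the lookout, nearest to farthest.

Computing each great-circle distance from (lat 40.371°, lon 49.045°):
Charlie (lat 39.313°, lon 44.439°): 255.0 mi
Delta (lat 36.382°, lon 53.383°): 362.1 mi
Bravo (lat 45.960°, lon 52.587°): 425.3 mi
Alpha (lat 34.429°, lon 43.264°): 518.6 mi

Charlie, Delta, Bravo, Alpha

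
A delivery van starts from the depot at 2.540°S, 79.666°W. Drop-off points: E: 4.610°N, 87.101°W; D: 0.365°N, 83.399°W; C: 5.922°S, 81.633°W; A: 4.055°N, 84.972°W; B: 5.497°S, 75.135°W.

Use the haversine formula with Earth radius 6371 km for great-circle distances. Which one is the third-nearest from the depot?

Distance to each, sorted:
C: 434.7 km
D: 525.9 km
B: 600.5 km
A: 941.0 km
E: 1146.5 km
The third-nearest is B at 600.5 km.

B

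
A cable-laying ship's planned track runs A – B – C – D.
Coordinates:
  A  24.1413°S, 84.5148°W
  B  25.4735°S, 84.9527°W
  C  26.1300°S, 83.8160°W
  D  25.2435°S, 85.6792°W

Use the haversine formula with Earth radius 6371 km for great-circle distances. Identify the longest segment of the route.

Leg distances:
A→B: 154.6 km
B→C: 135.2 km
C→D: 211.1 km
The longest leg is C–D at 211.1 km.

C–D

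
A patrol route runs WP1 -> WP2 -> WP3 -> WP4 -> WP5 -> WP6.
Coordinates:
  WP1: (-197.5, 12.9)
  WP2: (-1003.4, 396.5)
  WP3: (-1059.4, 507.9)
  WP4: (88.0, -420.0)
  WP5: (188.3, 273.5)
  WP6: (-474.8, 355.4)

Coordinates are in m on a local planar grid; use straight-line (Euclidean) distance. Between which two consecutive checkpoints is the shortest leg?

Leg distances:
WP1→WP2: 892.5 m
WP2→WP3: 124.7 m
WP3→WP4: 1475.6 m
WP4→WP5: 700.7 m
WP5→WP6: 668.1 m
The shortest leg is WP2–WP3 at 124.7 m.

WP2–WP3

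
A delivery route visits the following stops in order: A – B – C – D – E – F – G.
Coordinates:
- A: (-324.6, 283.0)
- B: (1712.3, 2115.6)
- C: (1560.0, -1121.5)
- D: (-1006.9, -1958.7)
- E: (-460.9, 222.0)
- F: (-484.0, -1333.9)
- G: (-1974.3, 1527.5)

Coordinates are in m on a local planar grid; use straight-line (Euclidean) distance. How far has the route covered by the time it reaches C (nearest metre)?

5981 m

Leg distances:
A→B: 2740.0 m  (cumulative 2740.0 m)
B→C: 3240.7 m  (cumulative 5980.6 m)
Cumulative distance at C ≈ 5981 m.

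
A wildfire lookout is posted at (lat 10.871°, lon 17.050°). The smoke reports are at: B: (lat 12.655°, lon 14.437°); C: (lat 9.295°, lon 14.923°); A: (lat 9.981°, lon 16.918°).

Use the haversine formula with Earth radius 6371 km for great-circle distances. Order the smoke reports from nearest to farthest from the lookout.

A, C, B

Computing each great-circle distance from (lat 10.871°, lon 17.050°):
A (lat 9.981°, lon 16.918°): 100.0 km
C (lat 9.295°, lon 14.923°): 291.4 km
B (lat 12.655°, lon 14.437°): 346.8 km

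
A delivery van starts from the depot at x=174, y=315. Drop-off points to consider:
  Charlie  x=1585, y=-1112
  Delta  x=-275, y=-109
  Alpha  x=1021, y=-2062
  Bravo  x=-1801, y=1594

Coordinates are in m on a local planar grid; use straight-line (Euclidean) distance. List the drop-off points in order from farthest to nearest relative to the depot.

Distance from the depot at x=174, y=315 to each:
Alpha x=1021, y=-2062: 2523.4 m
Bravo x=-1801, y=1594: 2353.0 m
Charlie x=1585, y=-1112: 2006.8 m
Delta x=-275, y=-109: 617.6 m

Alpha, Bravo, Charlie, Delta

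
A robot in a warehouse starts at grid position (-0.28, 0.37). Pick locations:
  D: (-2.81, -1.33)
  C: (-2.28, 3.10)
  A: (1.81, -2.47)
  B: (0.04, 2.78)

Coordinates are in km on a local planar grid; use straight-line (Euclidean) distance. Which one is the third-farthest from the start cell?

D

Distance to each, sorted:
A: 3.5 km
C: 3.4 km
D: 3.0 km
B: 2.4 km
The third-farthest is D at 3.0 km.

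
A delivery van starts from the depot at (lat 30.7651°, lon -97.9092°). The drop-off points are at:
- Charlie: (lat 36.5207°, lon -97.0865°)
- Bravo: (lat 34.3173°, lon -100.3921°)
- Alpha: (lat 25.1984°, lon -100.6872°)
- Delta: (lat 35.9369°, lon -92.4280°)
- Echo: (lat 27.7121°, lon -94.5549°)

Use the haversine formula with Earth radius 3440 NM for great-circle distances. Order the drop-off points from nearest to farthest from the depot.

Bravo, Echo, Charlie, Alpha, Delta

Distance from the depot at (lat 30.7651°, lon -97.9092°) to each:
Bravo (lat 34.3173°, lon -100.3921°): 247.5 NM
Echo (lat 27.7121°, lon -94.5549°): 253.9 NM
Charlie (lat 36.5207°, lon -97.0865°): 348.0 NM
Alpha (lat 25.1984°, lon -100.6872°): 365.2 NM
Delta (lat 35.9369°, lon -92.4280°): 414.5 NM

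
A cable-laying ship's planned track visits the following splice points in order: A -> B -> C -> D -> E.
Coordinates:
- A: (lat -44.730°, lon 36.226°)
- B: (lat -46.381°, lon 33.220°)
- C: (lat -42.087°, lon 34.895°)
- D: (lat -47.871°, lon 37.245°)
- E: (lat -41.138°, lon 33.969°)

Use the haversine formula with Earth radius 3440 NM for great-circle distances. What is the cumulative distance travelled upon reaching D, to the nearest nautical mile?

Leg distances:
A→B: 160.6 NM  (cumulative 160.6 NM)
B→C: 267.7 NM  (cumulative 428.3 NM)
C→D: 361.3 NM  (cumulative 789.5 NM)
Cumulative distance at D ≈ 790 NM.

790 NM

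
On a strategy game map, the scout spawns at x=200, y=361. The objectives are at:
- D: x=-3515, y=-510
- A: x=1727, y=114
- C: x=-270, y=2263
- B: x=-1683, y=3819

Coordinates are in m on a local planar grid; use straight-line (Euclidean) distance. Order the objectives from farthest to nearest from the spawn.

Distances from the spawn:
B x=-1683, y=3819: 3937.4 m
D x=-3515, y=-510: 3815.7 m
C x=-270, y=2263: 1959.2 m
A x=1727, y=114: 1546.8 m

B, D, C, A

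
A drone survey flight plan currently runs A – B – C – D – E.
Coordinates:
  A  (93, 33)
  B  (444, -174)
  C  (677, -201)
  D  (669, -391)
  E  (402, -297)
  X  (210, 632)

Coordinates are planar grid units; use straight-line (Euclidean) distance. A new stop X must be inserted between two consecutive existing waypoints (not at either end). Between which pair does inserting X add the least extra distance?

Added distance for inserting X between each consecutive pair:
A–B: 1042.1
B–C: 1559.7
C–D: 1886.1
D–E: 1786.8
Smallest added distance is 1042.1, inserting between A and B.

between A and B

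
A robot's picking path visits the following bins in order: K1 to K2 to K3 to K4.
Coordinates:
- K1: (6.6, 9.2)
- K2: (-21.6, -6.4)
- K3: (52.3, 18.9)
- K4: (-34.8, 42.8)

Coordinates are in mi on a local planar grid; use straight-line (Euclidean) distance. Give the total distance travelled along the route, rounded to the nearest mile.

Leg distances:
K1→K2: 32.2 mi  (cumulative 32.2 mi)
K2→K3: 78.1 mi  (cumulative 110.3 mi)
K3→K4: 90.3 mi  (cumulative 200.7 mi)
Total route length ≈ 201 mi.

201 mi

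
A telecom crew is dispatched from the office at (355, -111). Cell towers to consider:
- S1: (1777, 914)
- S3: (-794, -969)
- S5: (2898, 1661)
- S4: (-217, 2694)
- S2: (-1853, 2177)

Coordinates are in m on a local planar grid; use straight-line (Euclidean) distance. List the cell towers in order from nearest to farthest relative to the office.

Distances from the office:
S3 (-794, -969): 1434.0 m
S1 (1777, 914): 1752.9 m
S4 (-217, 2694): 2862.7 m
S5 (2898, 1661): 3099.5 m
S2 (-1853, 2177): 3179.7 m

S3, S1, S4, S5, S2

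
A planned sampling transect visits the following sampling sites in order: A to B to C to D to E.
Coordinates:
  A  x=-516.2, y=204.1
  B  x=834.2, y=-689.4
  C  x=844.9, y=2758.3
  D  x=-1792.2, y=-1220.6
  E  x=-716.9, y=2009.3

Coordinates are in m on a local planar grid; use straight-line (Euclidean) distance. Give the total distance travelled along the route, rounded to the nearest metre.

Leg distances:
A→B: 1619.2 m  (cumulative 1619.2 m)
B→C: 3447.7 m  (cumulative 5067.0 m)
C→D: 4773.5 m  (cumulative 9840.4 m)
D→E: 3404.2 m  (cumulative 13244.6 m)
Total route length ≈ 13245 m.

13245 m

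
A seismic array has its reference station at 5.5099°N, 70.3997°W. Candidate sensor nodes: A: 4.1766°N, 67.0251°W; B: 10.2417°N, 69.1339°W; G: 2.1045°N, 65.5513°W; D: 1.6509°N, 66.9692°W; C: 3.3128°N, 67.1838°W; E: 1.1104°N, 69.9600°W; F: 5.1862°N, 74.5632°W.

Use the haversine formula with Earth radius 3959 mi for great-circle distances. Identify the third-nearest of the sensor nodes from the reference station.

F

Distance to each, sorted:
A: 249.9 mi
C: 268.6 mi
F: 287.3 mi
E: 305.5 mi
B: 338.2 mi
D: 356.4 mi
G: 408.7 mi
The third-nearest is F at 287.3 mi.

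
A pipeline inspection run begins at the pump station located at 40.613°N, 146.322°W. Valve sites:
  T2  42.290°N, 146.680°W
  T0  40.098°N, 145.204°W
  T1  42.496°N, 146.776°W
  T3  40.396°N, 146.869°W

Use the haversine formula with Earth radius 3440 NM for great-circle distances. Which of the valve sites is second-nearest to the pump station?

Distances from the pump station (40.613°N, 146.322°W):
T3: 28.2 NM
T0: 59.8 NM
T2: 102.0 NM
T1: 114.9 NM
The second-nearest is T0 at 59.8 NM.

T0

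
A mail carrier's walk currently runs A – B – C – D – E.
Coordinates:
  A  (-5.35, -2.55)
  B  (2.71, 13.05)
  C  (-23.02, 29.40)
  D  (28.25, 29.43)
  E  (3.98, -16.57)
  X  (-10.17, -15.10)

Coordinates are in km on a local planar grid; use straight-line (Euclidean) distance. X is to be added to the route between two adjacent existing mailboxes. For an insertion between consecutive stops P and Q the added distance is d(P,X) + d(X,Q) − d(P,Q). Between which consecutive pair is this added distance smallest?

between D and E

Added distance for inserting X between each consecutive pair:
A–B: 26.8 km
B–C: 46.8 km
C–D: 53.9 km
D–E: 21.0 km
Smallest added distance is 21.0 km, inserting between D and E.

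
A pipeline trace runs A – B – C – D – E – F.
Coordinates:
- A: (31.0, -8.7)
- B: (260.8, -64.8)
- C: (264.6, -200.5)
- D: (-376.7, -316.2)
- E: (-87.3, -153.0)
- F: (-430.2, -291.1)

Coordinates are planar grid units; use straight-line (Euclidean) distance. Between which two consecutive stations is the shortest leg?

B–C

Leg distances:
A→B: 236.5
B→C: 135.8
C→D: 651.7
D→E: 332.2
E→F: 369.7
The shortest leg is B–C at 135.8.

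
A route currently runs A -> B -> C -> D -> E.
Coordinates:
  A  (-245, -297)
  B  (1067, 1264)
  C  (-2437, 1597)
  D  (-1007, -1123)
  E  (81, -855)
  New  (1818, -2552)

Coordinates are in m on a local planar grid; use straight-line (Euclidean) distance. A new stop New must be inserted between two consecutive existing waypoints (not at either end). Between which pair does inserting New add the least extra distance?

between D and E

Added distance for inserting New between each consecutive pair:
A–B: 4906.4 m
B–C: 6312.4 m
C–D: 6035.9 m
D–E: 4473.7 m
Smallest added distance is 4473.7 m, inserting between D and E.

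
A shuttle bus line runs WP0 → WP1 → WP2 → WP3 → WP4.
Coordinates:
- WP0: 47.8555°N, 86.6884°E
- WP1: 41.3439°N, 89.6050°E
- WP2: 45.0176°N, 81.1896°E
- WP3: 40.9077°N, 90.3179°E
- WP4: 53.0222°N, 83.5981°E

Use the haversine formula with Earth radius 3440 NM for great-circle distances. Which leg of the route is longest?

WP3–WP4

Leg distances:
WP0→WP1: 410.3 NM
WP1→WP2: 429.1 NM
WP2→WP3: 470.5 NM
WP3→WP4: 776.9 NM
The longest leg is WP3–WP4 at 776.9 NM.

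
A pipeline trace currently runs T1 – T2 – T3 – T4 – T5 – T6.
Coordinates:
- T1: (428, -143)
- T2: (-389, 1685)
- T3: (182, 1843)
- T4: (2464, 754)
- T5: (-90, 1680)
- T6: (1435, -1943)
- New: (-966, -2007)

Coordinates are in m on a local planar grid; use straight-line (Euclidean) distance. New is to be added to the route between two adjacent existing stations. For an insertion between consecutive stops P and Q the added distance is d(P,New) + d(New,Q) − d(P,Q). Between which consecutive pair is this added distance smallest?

Added distance for inserting New between each consecutive pair:
T1–T2: 4062.2 m
T2–T3: 7161.9 m
T3–T4: 5892.2 m
T4–T5: 5476.1 m
T5–T6: 2260.6 m
Smallest added distance is 2260.6 m, inserting between T5 and T6.

between T5 and T6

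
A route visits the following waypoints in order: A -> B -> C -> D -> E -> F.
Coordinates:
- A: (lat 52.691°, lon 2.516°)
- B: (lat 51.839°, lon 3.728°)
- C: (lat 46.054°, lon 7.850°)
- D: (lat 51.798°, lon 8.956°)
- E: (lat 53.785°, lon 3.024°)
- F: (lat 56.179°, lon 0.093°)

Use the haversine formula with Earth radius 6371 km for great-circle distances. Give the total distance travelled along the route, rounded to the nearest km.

Leg distances:
A→B: 125.6 km  (cumulative 125.6 km)
B→C: 709.9 km  (cumulative 835.5 km)
C→D: 643.8 km  (cumulative 1479.3 km)
D→E: 455.8 km  (cumulative 1935.1 km)
E→F: 325.3 km  (cumulative 2260.3 km)
Total route length ≈ 2260 km.

2260 km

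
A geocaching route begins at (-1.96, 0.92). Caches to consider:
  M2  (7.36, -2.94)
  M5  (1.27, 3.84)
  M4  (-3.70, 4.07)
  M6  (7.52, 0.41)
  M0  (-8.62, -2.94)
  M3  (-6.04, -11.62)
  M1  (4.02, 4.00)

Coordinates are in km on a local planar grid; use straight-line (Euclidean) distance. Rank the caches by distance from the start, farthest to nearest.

Distance from the start at (-1.96, 0.92) to each:
M3 (-6.04, -11.62): 13.2 km
M2 (7.36, -2.94): 10.1 km
M6 (7.52, 0.41): 9.5 km
M0 (-8.62, -2.94): 7.7 km
M1 (4.02, 4.00): 6.7 km
M5 (1.27, 3.84): 4.4 km
M4 (-3.70, 4.07): 3.6 km

M3, M2, M6, M0, M1, M5, M4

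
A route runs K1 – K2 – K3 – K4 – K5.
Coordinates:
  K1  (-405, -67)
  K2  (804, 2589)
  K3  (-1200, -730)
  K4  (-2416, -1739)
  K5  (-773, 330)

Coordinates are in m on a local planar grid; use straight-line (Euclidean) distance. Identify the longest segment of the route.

K2–K3

Leg distances:
K1→K2: 2918.2 m
K2→K3: 3877.1 m
K3→K4: 1580.1 m
K4→K5: 2642.0 m
The longest leg is K2–K3 at 3877.1 m.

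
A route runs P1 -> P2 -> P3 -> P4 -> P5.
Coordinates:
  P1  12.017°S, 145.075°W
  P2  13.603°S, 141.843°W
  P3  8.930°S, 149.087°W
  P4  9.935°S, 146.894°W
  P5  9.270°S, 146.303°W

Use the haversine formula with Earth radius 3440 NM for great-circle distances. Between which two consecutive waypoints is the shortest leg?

P4–P5

Leg distances:
P1→P2: 211.8 NM
P2→P3: 510.4 NM
P3→P4: 143.2 NM
P4→P5: 53.1 NM
The shortest leg is P4–P5 at 53.1 NM.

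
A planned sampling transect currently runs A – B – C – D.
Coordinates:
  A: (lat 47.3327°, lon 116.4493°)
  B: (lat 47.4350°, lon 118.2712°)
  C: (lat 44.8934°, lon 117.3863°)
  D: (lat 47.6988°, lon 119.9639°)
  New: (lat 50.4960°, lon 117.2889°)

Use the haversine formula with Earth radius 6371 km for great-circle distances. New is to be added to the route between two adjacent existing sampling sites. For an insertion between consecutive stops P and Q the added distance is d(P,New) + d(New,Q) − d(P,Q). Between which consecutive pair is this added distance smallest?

between A and B

Added distance for inserting New between each consecutive pair:
A–B: 567.2 km
B–C: 680.1 km
C–D: 620.5 km
Smallest added distance is 567.2 km, inserting between A and B.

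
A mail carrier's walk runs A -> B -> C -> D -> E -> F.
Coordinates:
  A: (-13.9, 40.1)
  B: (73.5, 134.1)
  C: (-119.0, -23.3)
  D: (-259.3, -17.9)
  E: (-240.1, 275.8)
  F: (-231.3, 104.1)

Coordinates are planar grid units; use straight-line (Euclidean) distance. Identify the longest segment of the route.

Leg distances:
A→B: 128.4
B→C: 248.7
C→D: 140.4
D→E: 294.3
E→F: 171.9
The longest leg is D–E at 294.3.

D–E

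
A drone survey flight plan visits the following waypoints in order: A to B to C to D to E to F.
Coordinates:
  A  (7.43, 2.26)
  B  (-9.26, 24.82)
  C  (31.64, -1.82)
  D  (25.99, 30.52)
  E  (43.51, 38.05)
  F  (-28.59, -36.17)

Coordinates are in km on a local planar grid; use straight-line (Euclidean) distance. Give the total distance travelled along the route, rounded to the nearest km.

232 km

Leg distances:
A→B: 28.1 km  (cumulative 28.1 km)
B→C: 48.8 km  (cumulative 76.9 km)
C→D: 32.8 km  (cumulative 109.7 km)
D→E: 19.1 km  (cumulative 128.8 km)
E→F: 103.5 km  (cumulative 232.2 km)
Total route length ≈ 232 km.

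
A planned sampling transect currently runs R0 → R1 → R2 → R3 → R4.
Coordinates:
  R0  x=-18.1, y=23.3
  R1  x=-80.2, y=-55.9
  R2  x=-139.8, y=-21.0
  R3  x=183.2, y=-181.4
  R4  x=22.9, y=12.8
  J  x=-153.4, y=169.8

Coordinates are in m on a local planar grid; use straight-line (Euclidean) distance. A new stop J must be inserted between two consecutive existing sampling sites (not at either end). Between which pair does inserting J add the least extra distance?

Added distance for inserting J between each consecutive pair:
R0–R1: 336.1 m
R1–R2: 359.5 m
R2–R3: 317.1 m
R3–R4: 470.7 m
Smallest added distance is 317.1 m, inserting between R2 and R3.

between R2 and R3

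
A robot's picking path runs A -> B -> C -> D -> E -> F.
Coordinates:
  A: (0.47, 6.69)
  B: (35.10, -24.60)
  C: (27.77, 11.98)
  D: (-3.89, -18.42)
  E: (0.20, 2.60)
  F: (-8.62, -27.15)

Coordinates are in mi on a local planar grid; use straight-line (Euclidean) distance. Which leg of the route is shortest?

D–E

Leg distances:
A→B: 46.7 mi
B→C: 37.3 mi
C→D: 43.9 mi
D→E: 21.4 mi
E→F: 31.0 mi
The shortest leg is D–E at 21.4 mi.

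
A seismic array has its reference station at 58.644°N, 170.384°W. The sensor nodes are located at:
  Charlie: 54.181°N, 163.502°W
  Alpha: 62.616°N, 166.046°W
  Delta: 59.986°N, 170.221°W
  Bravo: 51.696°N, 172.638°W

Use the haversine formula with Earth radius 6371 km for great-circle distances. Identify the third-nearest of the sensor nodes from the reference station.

Distance to each, sorted:
Delta: 149.5 km
Alpha: 500.8 km
Charlie: 651.6 km
Bravo: 785.6 km
The third-nearest is Charlie at 651.6 km.

Charlie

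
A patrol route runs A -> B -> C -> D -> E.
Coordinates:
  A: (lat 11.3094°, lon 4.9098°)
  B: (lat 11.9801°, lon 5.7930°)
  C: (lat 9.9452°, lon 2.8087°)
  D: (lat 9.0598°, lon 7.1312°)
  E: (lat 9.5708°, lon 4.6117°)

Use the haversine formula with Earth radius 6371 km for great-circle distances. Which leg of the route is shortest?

A–B

Leg distances:
A→B: 121.7 km
B→C: 396.6 km
C→D: 484.2 km
D→E: 282.2 km
The shortest leg is A–B at 121.7 km.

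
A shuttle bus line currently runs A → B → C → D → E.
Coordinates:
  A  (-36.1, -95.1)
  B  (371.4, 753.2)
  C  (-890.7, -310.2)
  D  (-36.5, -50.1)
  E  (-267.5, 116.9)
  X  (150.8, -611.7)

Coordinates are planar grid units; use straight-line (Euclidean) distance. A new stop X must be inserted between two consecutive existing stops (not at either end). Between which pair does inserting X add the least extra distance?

Added distance for inserting X between each consecutive pair:
A–B: 990.9
B–C: 816.5
C–D: 783.4
D–E: 1147.1
Smallest added distance is 783.4, inserting between C and D.

between C and D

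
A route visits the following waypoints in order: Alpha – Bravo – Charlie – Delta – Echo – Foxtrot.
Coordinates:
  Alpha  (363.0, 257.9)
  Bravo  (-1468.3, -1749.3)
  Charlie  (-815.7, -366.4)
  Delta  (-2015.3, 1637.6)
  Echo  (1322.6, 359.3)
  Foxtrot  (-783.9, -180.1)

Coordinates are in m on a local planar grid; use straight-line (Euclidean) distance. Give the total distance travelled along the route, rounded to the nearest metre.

Leg distances:
Alpha→Bravo: 2717.1 m  (cumulative 2717.1 m)
Bravo→Charlie: 1529.1 m  (cumulative 4246.2 m)
Charlie→Delta: 2335.6 m  (cumulative 6581.8 m)
Delta→Echo: 3574.3 m  (cumulative 10156.1 m)
Echo→Foxtrot: 2174.5 m  (cumulative 12330.6 m)
Total route length ≈ 12331 m.

12331 m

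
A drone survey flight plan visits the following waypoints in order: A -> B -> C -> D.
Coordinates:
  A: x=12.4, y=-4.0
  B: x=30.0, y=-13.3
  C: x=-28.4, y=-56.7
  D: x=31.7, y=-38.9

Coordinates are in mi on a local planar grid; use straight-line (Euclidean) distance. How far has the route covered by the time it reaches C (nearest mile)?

Leg distances:
A→B: 19.9 mi  (cumulative 19.9 mi)
B→C: 72.8 mi  (cumulative 92.7 mi)
Cumulative distance at C ≈ 93 mi.

93 mi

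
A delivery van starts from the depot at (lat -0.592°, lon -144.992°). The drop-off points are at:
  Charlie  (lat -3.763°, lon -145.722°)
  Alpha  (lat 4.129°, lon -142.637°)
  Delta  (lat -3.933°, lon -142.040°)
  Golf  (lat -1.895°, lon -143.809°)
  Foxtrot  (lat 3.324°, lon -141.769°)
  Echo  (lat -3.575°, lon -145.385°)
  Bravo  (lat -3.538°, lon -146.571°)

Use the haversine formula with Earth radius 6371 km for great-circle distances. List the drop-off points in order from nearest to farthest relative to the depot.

Golf, Echo, Charlie, Bravo, Delta, Foxtrot, Alpha

Computing each great-circle distance from (lat -0.592°, lon -144.992°):
Golf (lat -1.895°, lon -143.809°): 195.7 km
Echo (lat -3.575°, lon -145.385°): 334.6 km
Charlie (lat -3.763°, lon -145.722°): 361.8 km
Bravo (lat -3.538°, lon -146.571°): 371.6 km
Delta (lat -3.933°, lon -142.040°): 495.5 km
Foxtrot (lat 3.324°, lon -141.769°): 563.8 km
Alpha (lat 4.129°, lon -142.637°): 586.6 km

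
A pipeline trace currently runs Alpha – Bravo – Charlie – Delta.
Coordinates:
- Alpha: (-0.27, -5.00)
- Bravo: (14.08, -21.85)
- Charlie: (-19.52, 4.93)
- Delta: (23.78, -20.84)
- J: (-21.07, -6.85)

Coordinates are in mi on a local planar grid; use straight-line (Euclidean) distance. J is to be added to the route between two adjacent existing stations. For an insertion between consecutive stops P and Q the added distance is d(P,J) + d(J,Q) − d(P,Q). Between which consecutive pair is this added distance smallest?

Added distance for inserting J between each consecutive pair:
Alpha–Bravo: 37.0 mi
Bravo–Charlie: 7.1 mi
Charlie–Delta: 8.5 mi
Smallest added distance is 7.1 mi, inserting between Bravo and Charlie.

between Bravo and Charlie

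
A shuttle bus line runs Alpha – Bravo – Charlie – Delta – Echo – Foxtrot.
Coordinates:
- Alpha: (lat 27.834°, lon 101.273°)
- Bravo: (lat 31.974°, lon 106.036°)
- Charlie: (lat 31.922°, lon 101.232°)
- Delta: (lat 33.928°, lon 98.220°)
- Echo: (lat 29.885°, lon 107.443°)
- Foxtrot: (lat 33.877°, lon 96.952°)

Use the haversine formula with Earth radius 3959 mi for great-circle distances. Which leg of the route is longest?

Leg distances:
Alpha→Bravo: 403.9 mi
Bravo→Charlie: 281.7 mi
Charlie→Delta: 223.0 mi
Delta→Echo: 608.5 mi
Echo→Foxtrot: 674.1 mi
The longest leg is Echo–Foxtrot at 674.1 mi.

Echo–Foxtrot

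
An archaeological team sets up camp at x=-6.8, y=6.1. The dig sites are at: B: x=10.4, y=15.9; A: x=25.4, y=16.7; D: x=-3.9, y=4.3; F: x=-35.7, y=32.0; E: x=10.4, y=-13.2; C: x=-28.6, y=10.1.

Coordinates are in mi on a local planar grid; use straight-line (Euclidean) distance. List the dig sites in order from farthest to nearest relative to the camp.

Computing each straight-line distance from x=-6.8, y=6.1:
F x=-35.7, y=32.0: 38.8 mi
A x=25.4, y=16.7: 33.9 mi
E x=10.4, y=-13.2: 25.9 mi
C x=-28.6, y=10.1: 22.2 mi
B x=10.4, y=15.9: 19.8 mi
D x=-3.9, y=4.3: 3.4 mi

F, A, E, C, B, D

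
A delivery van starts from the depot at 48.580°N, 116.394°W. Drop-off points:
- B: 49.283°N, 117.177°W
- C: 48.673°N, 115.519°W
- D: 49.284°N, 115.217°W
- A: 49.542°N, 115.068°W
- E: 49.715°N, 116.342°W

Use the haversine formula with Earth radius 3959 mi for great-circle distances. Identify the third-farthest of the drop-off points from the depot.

Distances from the depot (48.580°N, 116.394°W):
A: 89.6 mi
E: 78.5 mi
D: 72.3 mi
B: 60.2 mi
C: 40.5 mi
The third-farthest is D at 72.3 mi.

D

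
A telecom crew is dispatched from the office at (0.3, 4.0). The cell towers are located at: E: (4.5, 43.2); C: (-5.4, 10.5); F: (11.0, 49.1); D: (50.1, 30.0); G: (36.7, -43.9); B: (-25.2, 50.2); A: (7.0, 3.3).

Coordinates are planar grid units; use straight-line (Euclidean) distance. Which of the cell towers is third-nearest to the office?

E

Distances from the office ((0.3, 4.0)):
A: 6.7
C: 8.6
E: 39.4
F: 46.4
B: 52.8
D: 56.2
G: 60.2
The third-nearest is E at 39.4.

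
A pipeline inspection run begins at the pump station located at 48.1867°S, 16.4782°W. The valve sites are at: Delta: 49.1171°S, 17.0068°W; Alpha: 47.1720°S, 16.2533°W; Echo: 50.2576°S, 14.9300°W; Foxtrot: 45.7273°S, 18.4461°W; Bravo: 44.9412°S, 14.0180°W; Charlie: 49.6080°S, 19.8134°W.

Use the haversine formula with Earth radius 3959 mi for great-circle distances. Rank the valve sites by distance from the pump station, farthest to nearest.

Bravo, Foxtrot, Charlie, Echo, Alpha, Delta

Distance from the pump station at 48.1867°S, 16.4782°W to each:
Bravo 44.9412°S, 14.0180°W: 252.9 mi
Foxtrot 45.7273°S, 18.4461°W: 193.6 mi
Charlie 49.6080°S, 19.8134°W: 180.5 mi
Echo 50.2576°S, 14.9300°W: 159.2 mi
Alpha 47.1720°S, 16.2533°W: 70.9 mi
Delta 49.1171°S, 17.0068°W: 68.7 mi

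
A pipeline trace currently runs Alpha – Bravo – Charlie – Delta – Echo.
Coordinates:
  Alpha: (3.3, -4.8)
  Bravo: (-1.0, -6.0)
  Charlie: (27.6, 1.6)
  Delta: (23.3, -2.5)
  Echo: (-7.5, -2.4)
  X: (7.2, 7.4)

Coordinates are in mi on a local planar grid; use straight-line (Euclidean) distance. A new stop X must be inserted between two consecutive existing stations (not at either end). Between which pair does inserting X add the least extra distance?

between Delta and Echo

Added distance for inserting X between each consecutive pair:
Alpha–Bravo: 24.1 mi
Bravo–Charlie: 7.3 mi
Charlie–Delta: 34.2 mi
Delta–Echo: 5.8 mi
Smallest added distance is 5.8 mi, inserting between Delta and Echo.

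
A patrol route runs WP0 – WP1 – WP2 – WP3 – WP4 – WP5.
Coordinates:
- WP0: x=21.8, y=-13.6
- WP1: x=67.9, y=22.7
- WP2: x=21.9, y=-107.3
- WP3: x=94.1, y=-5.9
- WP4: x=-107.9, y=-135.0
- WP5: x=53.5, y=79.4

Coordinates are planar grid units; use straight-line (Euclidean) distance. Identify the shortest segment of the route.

WP0–WP1

Leg distances:
WP0→WP1: 58.7
WP1→WP2: 137.9
WP2→WP3: 124.5
WP3→WP4: 239.7
WP4→WP5: 268.4
The shortest leg is WP0–WP1 at 58.7.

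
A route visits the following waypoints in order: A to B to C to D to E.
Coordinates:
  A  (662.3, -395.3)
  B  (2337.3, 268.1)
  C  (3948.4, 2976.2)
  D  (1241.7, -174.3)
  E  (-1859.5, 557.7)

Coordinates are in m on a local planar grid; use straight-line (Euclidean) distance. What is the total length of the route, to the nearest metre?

Leg distances:
A→B: 1801.6 m  (cumulative 1801.6 m)
B→C: 3151.1 m  (cumulative 4952.7 m)
C→D: 4153.5 m  (cumulative 9106.2 m)
D→E: 3186.4 m  (cumulative 12292.6 m)
Total route length ≈ 12293 m.

12293 m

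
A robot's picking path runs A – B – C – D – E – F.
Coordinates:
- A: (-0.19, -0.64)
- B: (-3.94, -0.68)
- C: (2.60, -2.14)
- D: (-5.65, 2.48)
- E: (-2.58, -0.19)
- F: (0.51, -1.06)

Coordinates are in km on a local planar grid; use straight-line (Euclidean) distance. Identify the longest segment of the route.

Leg distances:
A→B: 3.8 km
B→C: 6.7 km
C→D: 9.5 km
D→E: 4.1 km
E→F: 3.2 km
The longest leg is C–D at 9.5 km.

C–D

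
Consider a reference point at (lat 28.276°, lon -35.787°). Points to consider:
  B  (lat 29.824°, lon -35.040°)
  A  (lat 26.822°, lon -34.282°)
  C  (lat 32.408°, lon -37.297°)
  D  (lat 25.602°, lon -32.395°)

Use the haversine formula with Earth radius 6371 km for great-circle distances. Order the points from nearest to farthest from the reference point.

B, A, D, C

Distance from the reference point at (lat 28.276°, lon -35.787°) to each:
B (lat 29.824°, lon -35.040°): 186.8 km
A (lat 26.822°, lon -34.282°): 219.4 km
D (lat 25.602°, lon -32.395°): 448.8 km
C (lat 32.408°, lon -37.297°): 481.7 km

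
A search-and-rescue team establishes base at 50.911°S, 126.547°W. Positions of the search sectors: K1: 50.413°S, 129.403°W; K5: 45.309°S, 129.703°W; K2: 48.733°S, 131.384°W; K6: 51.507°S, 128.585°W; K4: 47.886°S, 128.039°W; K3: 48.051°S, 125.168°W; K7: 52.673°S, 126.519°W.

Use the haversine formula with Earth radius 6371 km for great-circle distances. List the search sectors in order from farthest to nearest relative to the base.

Distances from the base:
K5 45.309°S, 129.703°W: 665.4 km
K2 48.733°S, 131.384°W: 423.0 km
K4 47.886°S, 128.039°W: 353.2 km
K3 48.051°S, 125.168°W: 333.2 km
K1 50.413°S, 129.403°W: 208.8 km
K7 52.673°S, 126.519°W: 195.9 km
K6 51.507°S, 128.585°W: 156.7 km

K5, K2, K4, K3, K1, K7, K6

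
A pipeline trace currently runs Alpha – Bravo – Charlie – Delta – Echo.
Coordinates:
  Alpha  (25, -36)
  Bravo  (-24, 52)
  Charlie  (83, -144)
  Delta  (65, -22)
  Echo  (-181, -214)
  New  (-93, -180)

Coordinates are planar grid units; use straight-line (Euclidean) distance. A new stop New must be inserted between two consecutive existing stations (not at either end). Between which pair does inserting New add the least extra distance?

between Delta and Echo

Added distance for inserting New between each consecutive pair:
Alpha–Bravo: 327.5
Bravo–Charlie: 198.4
Charlie–Delta: 279.8
Delta–Echo: 5.7
Smallest added distance is 5.7, inserting between Delta and Echo.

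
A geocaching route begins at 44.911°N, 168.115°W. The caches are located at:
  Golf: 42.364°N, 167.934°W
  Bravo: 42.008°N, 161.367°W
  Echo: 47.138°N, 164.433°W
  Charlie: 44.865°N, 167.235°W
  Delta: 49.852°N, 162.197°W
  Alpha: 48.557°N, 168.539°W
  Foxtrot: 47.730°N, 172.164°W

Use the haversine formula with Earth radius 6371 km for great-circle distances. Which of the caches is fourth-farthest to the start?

Alpha

Distance to each, sorted:
Delta: 706.9 km
Bravo: 632.8 km
Foxtrot: 441.4 km
Alpha: 406.7 km
Echo: 376.9 km
Golf: 283.6 km
Charlie: 69.5 km
The fourth-farthest is Alpha at 406.7 km.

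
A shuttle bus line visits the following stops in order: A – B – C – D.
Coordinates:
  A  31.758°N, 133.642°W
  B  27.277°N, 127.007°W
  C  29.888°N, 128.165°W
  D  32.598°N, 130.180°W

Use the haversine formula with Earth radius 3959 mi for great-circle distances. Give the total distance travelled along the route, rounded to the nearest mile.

Leg distances:
A→B: 504.8 mi  (cumulative 504.8 mi)
B→C: 193.6 mi  (cumulative 698.4 mi)
C→D: 221.9 mi  (cumulative 920.3 mi)
Total route length ≈ 920 mi.

920 mi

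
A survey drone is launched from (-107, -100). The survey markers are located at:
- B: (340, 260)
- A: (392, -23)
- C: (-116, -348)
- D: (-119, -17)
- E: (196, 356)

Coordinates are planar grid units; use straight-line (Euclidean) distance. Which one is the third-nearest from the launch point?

A

Distances from the launch point ((-107, -100)):
D: 83.9
C: 248.2
A: 504.9
E: 547.5
B: 573.9
The third-nearest is A at 504.9.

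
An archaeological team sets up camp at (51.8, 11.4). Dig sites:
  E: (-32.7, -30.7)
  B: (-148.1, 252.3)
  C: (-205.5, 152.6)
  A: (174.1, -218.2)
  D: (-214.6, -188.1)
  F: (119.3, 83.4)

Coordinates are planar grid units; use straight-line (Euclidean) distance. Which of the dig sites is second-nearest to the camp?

F

Distance to each, sorted:
E: 94.4
F: 98.7
A: 260.1
C: 293.5
B: 313.0
D: 332.8
The second-nearest is F at 98.7.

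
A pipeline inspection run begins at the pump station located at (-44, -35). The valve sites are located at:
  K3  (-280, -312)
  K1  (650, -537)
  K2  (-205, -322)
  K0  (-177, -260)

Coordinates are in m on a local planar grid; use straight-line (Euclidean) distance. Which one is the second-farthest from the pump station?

Distances from the pump station ((-44, -35)):
K1: 856.5 m
K3: 363.9 m
K2: 329.1 m
K0: 261.4 m
The second-farthest is K3 at 363.9 m.

K3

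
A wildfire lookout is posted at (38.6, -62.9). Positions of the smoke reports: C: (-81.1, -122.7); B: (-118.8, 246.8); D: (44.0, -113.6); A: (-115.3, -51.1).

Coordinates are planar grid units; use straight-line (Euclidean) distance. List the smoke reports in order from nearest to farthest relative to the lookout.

D, C, A, B

Computing each straight-line distance from (38.6, -62.9):
D (44.0, -113.6): 51.0
C (-81.1, -122.7): 133.8
A (-115.3, -51.1): 154.4
B (-118.8, 246.8): 347.4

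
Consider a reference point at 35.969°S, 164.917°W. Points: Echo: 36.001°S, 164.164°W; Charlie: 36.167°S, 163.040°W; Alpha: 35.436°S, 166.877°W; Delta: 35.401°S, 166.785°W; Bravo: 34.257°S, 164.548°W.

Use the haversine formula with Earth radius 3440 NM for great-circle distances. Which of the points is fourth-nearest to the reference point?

Distances from the reference point (35.969°S, 164.917°W):
Echo: 36.6 NM
Charlie: 91.9 NM
Delta: 97.3 NM
Alpha: 100.8 NM
Bravo: 104.4 NM
The fourth-nearest is Alpha at 100.8 NM.

Alpha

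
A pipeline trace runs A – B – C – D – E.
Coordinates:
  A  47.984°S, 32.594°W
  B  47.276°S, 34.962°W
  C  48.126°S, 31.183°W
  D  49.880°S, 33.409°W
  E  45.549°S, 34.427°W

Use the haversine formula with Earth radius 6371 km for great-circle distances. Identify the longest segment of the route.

D–E

Leg distances:
A→B: 194.1 km
B→C: 298.1 km
C→D: 253.8 km
D→E: 487.6 km
The longest leg is D–E at 487.6 km.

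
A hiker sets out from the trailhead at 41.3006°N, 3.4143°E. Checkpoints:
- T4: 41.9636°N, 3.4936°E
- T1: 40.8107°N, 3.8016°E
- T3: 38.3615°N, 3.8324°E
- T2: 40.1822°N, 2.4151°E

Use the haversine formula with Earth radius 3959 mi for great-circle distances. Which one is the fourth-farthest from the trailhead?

Distances from the trailhead (41.3006°N, 3.4143°E):
T3: 204.3 mi
T2: 93.3 mi
T4: 46.0 mi
T1: 39.4 mi
The fourth-farthest is T1 at 39.4 mi.

T1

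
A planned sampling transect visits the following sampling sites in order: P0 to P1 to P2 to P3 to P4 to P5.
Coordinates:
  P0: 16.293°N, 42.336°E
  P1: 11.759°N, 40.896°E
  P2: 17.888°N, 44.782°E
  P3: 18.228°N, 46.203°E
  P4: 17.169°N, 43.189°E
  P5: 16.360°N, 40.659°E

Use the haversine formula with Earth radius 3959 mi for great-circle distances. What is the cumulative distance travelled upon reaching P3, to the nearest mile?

921 mi

Leg distances:
P0→P1: 327.8 mi  (cumulative 327.8 mi)
P1→P2: 496.6 mi  (cumulative 824.5 mi)
P2→P3: 96.3 mi  (cumulative 920.7 mi)
Cumulative distance at P3 ≈ 921 mi.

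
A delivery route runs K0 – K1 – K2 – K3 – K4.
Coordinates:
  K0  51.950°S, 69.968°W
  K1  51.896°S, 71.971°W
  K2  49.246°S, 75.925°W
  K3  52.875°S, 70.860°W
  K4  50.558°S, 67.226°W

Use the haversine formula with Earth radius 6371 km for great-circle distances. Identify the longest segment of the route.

Leg distances:
K0→K1: 137.5 km
K1→K2: 405.8 km
K2→K3: 536.5 km
K3→K4: 359.2 km
The longest leg is K2–K3 at 536.5 km.

K2–K3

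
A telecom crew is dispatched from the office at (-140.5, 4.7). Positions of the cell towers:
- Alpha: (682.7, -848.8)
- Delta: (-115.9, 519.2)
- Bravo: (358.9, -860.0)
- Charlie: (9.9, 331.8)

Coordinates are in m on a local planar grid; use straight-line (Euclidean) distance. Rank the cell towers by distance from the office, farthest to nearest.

Computing each straight-line distance from (-140.5, 4.7):
Alpha (682.7, -848.8): 1185.8 m
Bravo (358.9, -860.0): 998.6 m
Delta (-115.9, 519.2): 515.1 m
Charlie (9.9, 331.8): 360.0 m

Alpha, Bravo, Delta, Charlie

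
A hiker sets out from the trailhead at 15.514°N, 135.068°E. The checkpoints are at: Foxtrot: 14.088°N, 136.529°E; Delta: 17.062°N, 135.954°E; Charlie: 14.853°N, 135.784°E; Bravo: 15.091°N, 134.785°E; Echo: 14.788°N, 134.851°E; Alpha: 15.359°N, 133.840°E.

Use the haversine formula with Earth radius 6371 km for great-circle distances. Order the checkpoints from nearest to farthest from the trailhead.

Bravo, Echo, Charlie, Alpha, Delta, Foxtrot

Computing each great-circle distance from 15.514°N, 135.068°E:
Bravo 15.091°N, 134.785°E: 56.0 km
Echo 14.788°N, 134.851°E: 84.0 km
Charlie 14.853°N, 135.784°E: 106.3 km
Alpha 15.359°N, 133.840°E: 132.7 km
Delta 17.062°N, 135.954°E: 196.4 km
Foxtrot 14.088°N, 136.529°E: 223.2 km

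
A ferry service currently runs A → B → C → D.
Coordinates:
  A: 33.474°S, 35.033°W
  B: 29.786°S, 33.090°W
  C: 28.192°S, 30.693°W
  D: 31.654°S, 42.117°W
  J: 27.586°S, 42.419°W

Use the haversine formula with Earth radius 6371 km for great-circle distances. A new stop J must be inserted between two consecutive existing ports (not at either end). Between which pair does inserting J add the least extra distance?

Added distance for inserting J between each consecutive pair:
A–B: 1455.9 km
B–C: 1803.1 km
C–D: 441.7 km
Smallest added distance is 441.7 km, inserting between C and D.

between C and D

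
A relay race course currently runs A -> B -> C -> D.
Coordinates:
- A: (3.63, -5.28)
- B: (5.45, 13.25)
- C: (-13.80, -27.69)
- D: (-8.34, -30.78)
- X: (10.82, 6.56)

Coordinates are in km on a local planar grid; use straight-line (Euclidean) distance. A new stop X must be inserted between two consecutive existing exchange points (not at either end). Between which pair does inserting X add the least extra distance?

between A and B

Added distance for inserting X between each consecutive pair:
A–B: 3.8 km
B–C: 5.5 km
C–D: 77.9 km
Smallest added distance is 3.8 km, inserting between A and B.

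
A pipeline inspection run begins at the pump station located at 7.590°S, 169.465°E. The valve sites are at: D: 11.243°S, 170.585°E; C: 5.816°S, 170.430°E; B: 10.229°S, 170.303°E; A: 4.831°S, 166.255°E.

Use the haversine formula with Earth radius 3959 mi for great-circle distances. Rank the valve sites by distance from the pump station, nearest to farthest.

C, B, D, A

Distances from the pump station:
C 5.816°S, 170.430°E: 139.3 mi
B 10.229°S, 170.303°E: 191.1 mi
D 11.243°S, 170.585°E: 263.7 mi
A 4.831°S, 166.255°E: 291.5 mi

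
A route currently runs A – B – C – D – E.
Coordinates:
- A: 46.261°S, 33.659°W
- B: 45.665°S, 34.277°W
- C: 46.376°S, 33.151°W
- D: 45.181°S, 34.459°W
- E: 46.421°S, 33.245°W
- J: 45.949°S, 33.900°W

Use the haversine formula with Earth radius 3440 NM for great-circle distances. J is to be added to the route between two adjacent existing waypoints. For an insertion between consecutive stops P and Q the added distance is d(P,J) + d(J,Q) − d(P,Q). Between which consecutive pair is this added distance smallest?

between B and C

Added distance for inserting J between each consecutive pair:
A–B: 0.4 NM
B–C: 0.1 NM
C–D: 1.8 NM
D–E: 0.9 NM
Smallest added distance is 0.1 NM, inserting between B and C.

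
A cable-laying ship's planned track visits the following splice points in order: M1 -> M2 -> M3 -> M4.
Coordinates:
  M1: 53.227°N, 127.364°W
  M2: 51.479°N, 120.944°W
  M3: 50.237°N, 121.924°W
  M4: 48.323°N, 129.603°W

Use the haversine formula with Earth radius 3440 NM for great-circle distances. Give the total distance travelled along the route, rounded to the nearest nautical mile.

Leg distances:
M1→M2: 257.6 NM  (cumulative 257.6 NM)
M2→M3: 83.3 NM  (cumulative 340.9 NM)
M3→M4: 321.8 NM  (cumulative 662.7 NM)
Total route length ≈ 663 NM.

663 NM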